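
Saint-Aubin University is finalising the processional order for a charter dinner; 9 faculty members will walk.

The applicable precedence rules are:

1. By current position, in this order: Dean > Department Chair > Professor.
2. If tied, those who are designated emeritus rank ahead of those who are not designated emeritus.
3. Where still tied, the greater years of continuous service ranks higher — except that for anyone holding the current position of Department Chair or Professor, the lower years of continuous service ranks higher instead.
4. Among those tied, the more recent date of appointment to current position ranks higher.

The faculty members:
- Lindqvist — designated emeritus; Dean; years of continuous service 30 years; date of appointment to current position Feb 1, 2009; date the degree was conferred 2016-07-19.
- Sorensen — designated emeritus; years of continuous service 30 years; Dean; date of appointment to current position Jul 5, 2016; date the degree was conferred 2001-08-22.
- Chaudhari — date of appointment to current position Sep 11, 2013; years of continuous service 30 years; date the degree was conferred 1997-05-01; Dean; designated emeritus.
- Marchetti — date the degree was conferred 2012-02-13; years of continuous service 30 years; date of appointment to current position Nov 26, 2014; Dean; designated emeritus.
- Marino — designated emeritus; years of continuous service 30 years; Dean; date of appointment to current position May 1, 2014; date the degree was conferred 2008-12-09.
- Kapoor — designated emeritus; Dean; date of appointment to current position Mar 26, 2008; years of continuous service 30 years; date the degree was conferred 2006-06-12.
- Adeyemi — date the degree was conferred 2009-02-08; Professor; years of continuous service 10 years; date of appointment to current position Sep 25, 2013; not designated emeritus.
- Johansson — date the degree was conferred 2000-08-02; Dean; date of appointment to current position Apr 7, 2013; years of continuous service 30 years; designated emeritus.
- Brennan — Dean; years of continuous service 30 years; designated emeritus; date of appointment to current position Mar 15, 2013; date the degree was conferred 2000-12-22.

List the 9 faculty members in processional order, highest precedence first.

Sorensen, Marchetti, Marino, Chaudhari, Johansson, Brennan, Lindqvist, Kapoor, Adeyemi

By current position: Sorensen, Marchetti, Marino, Chaudhari, Johansson, Brennan, Lindqvist and Kapoor (Dean); then Adeyemi (Professor).
Sorensen, Marchetti, Marino, Chaudhari, Johansson, Brennan, Lindqvist and Kapoor are each designated emeritus, so the next rule applies.
Sorensen, Marchetti, Marino, Chaudhari, Johansson, Brennan, Lindqvist and Kapoor all have years of continuous service 30 years, so the next rule applies.
Among Sorensen, Marchetti, Marino, Chaudhari, Johansson, Brennan, Lindqvist and Kapoor, by date of appointment to current position (later first): Sorensen (Jul 5, 2016) before Marchetti (Nov 26, 2014) before Marino (May 1, 2014) before Chaudhari (Sep 11, 2013) before Johansson (Apr 7, 2013) before Brennan (Mar 15, 2013) before Lindqvist (Feb 1, 2009) before Kapoor (Mar 26, 2008).
Full order: Sorensen, Marchetti, Marino, Chaudhari, Johansson, Brennan, Lindqvist, Kapoor, Adeyemi.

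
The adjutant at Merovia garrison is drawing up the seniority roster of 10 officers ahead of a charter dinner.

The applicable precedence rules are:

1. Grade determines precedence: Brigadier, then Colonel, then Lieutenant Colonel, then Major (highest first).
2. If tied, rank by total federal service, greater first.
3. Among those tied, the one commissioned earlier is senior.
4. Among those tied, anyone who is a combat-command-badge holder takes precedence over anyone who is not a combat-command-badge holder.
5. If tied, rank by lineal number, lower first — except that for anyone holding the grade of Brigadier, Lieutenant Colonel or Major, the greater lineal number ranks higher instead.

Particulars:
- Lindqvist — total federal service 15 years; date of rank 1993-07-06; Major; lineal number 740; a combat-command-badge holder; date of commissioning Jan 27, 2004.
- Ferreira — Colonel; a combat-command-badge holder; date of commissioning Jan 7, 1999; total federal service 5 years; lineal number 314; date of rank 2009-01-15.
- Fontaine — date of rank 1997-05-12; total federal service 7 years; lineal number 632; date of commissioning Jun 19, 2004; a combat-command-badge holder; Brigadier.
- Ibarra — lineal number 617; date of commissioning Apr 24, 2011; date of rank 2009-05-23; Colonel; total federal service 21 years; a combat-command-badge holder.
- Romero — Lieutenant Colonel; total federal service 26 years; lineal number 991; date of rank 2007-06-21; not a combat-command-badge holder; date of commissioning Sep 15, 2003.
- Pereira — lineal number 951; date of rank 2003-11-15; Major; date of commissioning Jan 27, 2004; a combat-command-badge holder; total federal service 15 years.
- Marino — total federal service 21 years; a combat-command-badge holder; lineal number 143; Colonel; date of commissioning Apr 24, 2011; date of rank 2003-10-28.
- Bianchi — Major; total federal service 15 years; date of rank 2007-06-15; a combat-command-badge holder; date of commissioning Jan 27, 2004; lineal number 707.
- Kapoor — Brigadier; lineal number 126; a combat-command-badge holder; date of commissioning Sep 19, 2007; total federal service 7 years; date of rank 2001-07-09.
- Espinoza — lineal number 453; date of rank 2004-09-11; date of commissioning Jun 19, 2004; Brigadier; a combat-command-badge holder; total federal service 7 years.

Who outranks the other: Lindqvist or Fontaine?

Fontaine

By grade: Fontaine, Espinoza and Kapoor (Brigadier); then Marino, Ibarra and Ferreira (Colonel); then Romero (Lieutenant Colonel); then Pereira, Lindqvist and Bianchi (Major).
Fontaine, Espinoza and Kapoor all have total federal service 7 years, so the next rule applies.
Among Fontaine, Espinoza and Kapoor, by date of commissioning (earlier first): Fontaine and Espinoza (Jun 19, 2004) before Kapoor (Sep 19, 2007).
Fontaine and Espinoza are each a combat-command-badge holder, so the next rule applies.
Among Fontaine and Espinoza, by lineal number (higher first) (reversed rule for this group): Fontaine (632) before Espinoza (453).
Among Marino, Ibarra and Ferreira, by total federal service (higher first): Marino and Ibarra (21 years) before Ferreira (5 years).
Marino and Ibarra both have date of commissioning Apr 24, 2011, so the next rule applies.
Marino and Ibarra are each a combat-command-badge holder, so the next rule applies.
Among Marino and Ibarra, by lineal number (lower first): Marino (143) before Ibarra (617).
Pereira, Lindqvist and Bianchi all have total federal service 15 years, so the next rule applies.
Pereira, Lindqvist and Bianchi all have date of commissioning Jan 27, 2004, so the next rule applies.
Pereira, Lindqvist and Bianchi are each a combat-command-badge holder, so the next rule applies.
Among Pereira, Lindqvist and Bianchi, by lineal number (higher first) (reversed rule for this group): Pereira (951) before Lindqvist (740) before Bianchi (707).
So Fontaine takes precedence.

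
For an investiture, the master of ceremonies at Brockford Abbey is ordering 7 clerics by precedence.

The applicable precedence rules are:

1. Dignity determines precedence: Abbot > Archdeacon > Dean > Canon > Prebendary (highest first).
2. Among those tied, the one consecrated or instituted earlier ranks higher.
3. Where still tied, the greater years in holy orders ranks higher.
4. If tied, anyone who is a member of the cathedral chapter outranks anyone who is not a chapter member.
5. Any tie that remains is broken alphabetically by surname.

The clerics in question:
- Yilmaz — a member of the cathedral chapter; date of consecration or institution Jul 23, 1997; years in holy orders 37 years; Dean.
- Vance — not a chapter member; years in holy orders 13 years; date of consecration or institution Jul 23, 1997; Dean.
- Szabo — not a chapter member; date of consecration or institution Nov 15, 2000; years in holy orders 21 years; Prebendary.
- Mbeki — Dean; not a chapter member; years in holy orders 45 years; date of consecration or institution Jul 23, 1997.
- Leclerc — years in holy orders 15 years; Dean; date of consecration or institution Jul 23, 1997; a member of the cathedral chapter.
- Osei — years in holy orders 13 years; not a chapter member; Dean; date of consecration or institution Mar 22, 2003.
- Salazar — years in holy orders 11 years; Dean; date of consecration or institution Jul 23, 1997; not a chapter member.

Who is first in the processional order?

Mbeki

By dignity: Mbeki, Yilmaz, Leclerc, Vance, Salazar and Osei (Dean); then Szabo (Prebendary).
Among Mbeki, Yilmaz, Leclerc, Vance, Salazar and Osei, by date of consecration or institution (earlier first): Mbeki, Yilmaz, Leclerc, Vance and Salazar (Jul 23, 1997) before Osei (Mar 22, 2003).
Among Mbeki, Yilmaz, Leclerc, Vance and Salazar, by years in holy orders (higher first): Mbeki (45 years) before Yilmaz (37 years) before Leclerc (15 years) before Vance (13 years) before Salazar (11 years).
Order: Mbeki, Yilmaz, Leclerc, Vance, Salazar, Osei, Szabo.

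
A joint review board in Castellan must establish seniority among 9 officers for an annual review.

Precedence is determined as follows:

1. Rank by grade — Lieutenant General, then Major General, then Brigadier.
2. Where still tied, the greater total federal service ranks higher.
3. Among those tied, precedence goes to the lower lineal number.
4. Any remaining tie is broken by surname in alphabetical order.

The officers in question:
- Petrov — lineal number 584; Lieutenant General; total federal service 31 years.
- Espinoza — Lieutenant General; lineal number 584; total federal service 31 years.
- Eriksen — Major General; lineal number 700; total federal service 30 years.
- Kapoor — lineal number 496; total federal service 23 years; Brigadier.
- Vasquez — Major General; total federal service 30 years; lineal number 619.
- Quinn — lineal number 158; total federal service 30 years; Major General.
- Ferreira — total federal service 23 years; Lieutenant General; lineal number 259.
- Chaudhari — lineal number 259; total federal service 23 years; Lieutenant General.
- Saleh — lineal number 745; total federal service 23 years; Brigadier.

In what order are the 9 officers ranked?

Espinoza, Petrov, Chaudhari, Ferreira, Quinn, Vasquez, Eriksen, Kapoor, Saleh

By grade: Espinoza, Petrov, Chaudhari and Ferreira (Lieutenant General); then Quinn, Vasquez and Eriksen (Major General); then Kapoor and Saleh (Brigadier).
Among Espinoza, Petrov, Chaudhari and Ferreira, by total federal service (higher first): Espinoza and Petrov (31 years) before Chaudhari and Ferreira (23 years).
Espinoza and Petrov both have lineal number 584, so the next rule applies.
Among Espinoza and Petrov, alphabetically by surname: Espinoza before Petrov.
Chaudhari and Ferreira both have lineal number 259, so the next rule applies.
Among Chaudhari and Ferreira, alphabetically by surname: Chaudhari before Ferreira.
Quinn, Vasquez and Eriksen all have total federal service 30 years, so the next rule applies.
Among Quinn, Vasquez and Eriksen, by lineal number (lower first): Quinn (158) before Vasquez (619) before Eriksen (700).
Kapoor and Saleh both have total federal service 23 years, so the next rule applies.
Among Kapoor and Saleh, by lineal number (lower first): Kapoor (496) before Saleh (745).
Full order: Espinoza, Petrov, Chaudhari, Ferreira, Quinn, Vasquez, Eriksen, Kapoor, Saleh.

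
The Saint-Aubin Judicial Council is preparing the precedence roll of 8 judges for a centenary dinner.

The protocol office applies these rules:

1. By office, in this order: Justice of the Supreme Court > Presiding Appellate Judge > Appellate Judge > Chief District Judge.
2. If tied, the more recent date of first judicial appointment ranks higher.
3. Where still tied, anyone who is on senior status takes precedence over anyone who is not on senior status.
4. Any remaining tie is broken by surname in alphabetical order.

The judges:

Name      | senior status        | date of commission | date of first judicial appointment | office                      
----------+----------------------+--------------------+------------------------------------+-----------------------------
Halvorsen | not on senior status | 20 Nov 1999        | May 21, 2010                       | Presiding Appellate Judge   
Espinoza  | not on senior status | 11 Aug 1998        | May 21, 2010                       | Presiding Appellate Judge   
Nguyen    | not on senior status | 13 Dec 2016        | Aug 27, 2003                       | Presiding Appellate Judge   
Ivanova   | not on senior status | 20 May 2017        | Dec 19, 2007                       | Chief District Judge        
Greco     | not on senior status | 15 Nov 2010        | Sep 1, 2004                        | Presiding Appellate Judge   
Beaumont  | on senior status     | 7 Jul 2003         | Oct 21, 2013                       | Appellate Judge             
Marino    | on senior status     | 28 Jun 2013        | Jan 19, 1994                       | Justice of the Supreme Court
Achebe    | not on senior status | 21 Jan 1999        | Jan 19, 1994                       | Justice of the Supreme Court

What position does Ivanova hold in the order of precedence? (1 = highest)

8

By office: Marino and Achebe (Justice of the Supreme Court); then Espinoza, Halvorsen, Greco and Nguyen (Presiding Appellate Judge); then Beaumont (Appellate Judge); then Ivanova (Chief District Judge).
Marino and Achebe both have date of first judicial appointment Jan 19, 1994, so the next rule applies.
Among Marino and Achebe, on senior status before not on senior status: Marino (on senior status) before Achebe (not on senior status).
Among Espinoza, Halvorsen, Greco and Nguyen, by date of first judicial appointment (later first): Espinoza and Halvorsen (May 21, 2010) before Greco (Sep 1, 2004) before Nguyen (Aug 27, 2003).
Espinoza and Halvorsen are each not on senior status, so the next rule applies.
Among Espinoza and Halvorsen, alphabetically by surname: Espinoza before Halvorsen.
Order: Marino, Achebe, Espinoza, Halvorsen, Greco, Nguyen, Beaumont, Ivanova. So position 8.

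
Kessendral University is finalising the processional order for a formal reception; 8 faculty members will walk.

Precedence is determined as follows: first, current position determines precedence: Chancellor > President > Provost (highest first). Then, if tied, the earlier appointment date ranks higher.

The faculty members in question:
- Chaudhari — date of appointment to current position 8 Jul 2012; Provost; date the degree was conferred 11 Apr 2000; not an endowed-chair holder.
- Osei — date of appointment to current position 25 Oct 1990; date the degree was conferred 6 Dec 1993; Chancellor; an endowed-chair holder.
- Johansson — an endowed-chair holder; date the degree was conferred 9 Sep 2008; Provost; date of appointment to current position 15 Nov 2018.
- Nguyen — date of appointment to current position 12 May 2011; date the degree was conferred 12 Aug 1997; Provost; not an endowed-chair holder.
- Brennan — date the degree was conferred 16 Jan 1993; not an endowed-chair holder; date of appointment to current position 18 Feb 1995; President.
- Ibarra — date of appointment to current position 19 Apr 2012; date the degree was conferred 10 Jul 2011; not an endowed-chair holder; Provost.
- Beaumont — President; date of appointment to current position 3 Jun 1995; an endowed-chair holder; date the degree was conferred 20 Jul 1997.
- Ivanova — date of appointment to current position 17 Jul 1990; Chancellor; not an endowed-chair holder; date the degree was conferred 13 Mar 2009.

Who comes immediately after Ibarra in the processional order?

By current position: Ivanova and Osei (Chancellor); then Brennan and Beaumont (President); then Nguyen, Ibarra, Chaudhari and Johansson (Provost).
Among Ivanova and Osei, by date of appointment to current position (earlier first): Ivanova (17 Jul 1990) before Osei (25 Oct 1990).
Among Brennan and Beaumont, by date of appointment to current position (earlier first): Brennan (18 Feb 1995) before Beaumont (3 Jun 1995).
Among Nguyen, Ibarra, Chaudhari and Johansson, by date of appointment to current position (earlier first): Nguyen (12 May 2011) before Ibarra (19 Apr 2012) before Chaudhari (8 Jul 2012) before Johansson (15 Nov 2018).
Order: Ivanova, Osei, Brennan, Beaumont, Nguyen, Ibarra, Chaudhari, Johansson.

Chaudhari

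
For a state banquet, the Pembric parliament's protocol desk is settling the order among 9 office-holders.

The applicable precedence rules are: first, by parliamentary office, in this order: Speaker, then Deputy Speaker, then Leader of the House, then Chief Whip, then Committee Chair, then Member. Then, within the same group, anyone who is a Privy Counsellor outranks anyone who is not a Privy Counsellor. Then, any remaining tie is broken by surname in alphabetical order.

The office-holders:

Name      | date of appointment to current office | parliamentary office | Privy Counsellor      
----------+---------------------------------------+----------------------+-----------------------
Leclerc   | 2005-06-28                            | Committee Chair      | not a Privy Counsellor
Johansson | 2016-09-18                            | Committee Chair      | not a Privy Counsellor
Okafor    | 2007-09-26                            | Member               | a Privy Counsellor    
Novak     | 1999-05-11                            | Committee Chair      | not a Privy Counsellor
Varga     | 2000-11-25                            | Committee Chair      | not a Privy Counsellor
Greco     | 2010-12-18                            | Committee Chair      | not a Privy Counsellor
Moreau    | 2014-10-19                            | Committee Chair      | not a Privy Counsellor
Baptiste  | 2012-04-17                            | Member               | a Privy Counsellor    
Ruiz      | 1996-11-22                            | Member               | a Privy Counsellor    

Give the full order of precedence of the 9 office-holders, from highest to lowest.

Greco, Johansson, Leclerc, Moreau, Novak, Varga, Baptiste, Okafor, Ruiz

By parliamentary office: Greco, Johansson, Leclerc, Moreau, Novak and Varga (Committee Chair); then Baptiste, Okafor and Ruiz (Member).
Greco, Johansson, Leclerc, Moreau, Novak and Varga are each not a Privy Counsellor, so the next rule applies.
Among Greco, Johansson, Leclerc, Moreau, Novak and Varga, alphabetically by surname: Greco before Johansson before Leclerc before Moreau before Novak before Varga.
Baptiste, Okafor and Ruiz are each a Privy Counsellor, so the next rule applies.
Among Baptiste, Okafor and Ruiz, alphabetically by surname: Baptiste before Okafor before Ruiz.
Full order: Greco, Johansson, Leclerc, Moreau, Novak, Varga, Baptiste, Okafor, Ruiz.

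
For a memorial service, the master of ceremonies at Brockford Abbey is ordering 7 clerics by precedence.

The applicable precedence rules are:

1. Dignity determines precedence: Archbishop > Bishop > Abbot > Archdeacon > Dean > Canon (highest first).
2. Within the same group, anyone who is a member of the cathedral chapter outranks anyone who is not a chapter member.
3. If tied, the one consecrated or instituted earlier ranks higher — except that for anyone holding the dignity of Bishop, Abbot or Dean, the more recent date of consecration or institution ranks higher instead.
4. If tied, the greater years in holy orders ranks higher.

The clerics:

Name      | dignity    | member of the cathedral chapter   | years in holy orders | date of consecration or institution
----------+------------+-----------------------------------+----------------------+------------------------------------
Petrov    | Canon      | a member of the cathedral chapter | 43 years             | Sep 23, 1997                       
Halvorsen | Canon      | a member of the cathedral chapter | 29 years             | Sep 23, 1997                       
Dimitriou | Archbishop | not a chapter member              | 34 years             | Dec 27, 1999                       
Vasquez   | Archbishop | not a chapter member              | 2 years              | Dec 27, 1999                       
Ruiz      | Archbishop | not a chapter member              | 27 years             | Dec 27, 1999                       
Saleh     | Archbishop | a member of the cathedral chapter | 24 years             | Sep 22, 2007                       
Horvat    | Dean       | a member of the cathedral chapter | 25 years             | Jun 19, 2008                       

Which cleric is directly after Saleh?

By dignity: Saleh, Dimitriou, Ruiz and Vasquez (Archbishop); then Horvat (Dean); then Petrov and Halvorsen (Canon).
Among Saleh, Dimitriou, Ruiz and Vasquez, a member of the cathedral chapter before not a chapter member: Saleh (a member of the cathedral chapter) before Dimitriou, Ruiz and Vasquez (not a chapter member).
Dimitriou, Ruiz and Vasquez all have date of consecration or institution Dec 27, 1999, so the next rule applies.
Among Dimitriou, Ruiz and Vasquez, by years in holy orders (higher first): Dimitriou (34 years) before Ruiz (27 years) before Vasquez (2 years).
Petrov and Halvorsen are each a member of the cathedral chapter, so the next rule applies.
Petrov and Halvorsen both have date of consecration or institution Sep 23, 1997, so the next rule applies.
Among Petrov and Halvorsen, by years in holy orders (higher first): Petrov (43 years) before Halvorsen (29 years).
Order: Saleh, Dimitriou, Ruiz, Vasquez, Horvat, Petrov, Halvorsen.

Dimitriou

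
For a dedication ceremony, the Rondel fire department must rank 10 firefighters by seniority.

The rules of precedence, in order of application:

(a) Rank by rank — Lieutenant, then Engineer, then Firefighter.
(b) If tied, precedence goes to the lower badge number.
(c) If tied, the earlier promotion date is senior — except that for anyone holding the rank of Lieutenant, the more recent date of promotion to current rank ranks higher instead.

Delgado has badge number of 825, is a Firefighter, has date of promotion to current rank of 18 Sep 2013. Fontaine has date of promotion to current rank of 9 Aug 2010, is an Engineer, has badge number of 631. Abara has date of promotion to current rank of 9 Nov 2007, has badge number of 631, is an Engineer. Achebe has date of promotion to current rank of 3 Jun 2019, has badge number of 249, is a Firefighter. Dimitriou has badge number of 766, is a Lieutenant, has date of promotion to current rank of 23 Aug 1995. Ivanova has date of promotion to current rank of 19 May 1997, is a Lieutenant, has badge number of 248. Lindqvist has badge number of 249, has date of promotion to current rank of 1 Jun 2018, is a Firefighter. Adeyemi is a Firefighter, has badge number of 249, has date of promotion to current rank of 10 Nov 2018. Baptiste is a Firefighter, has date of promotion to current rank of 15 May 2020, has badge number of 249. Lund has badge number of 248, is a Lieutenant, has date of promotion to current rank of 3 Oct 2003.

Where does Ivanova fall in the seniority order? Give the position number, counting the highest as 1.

By rank: Lund, Ivanova and Dimitriou (Lieutenant); then Abara and Fontaine (Engineer); then Lindqvist, Adeyemi, Achebe, Baptiste and Delgado (Firefighter).
Among Lund, Ivanova and Dimitriou, by badge number (lower first): Lund and Ivanova (248) before Dimitriou (766).
Among Lund and Ivanova, by date of promotion to current rank (later first) (reversed rule for this group): Lund (3 Oct 2003) before Ivanova (19 May 1997).
Abara and Fontaine both have badge number 631, so the next rule applies.
Among Abara and Fontaine, by date of promotion to current rank (earlier first): Abara (9 Nov 2007) before Fontaine (9 Aug 2010).
Among Lindqvist, Adeyemi, Achebe, Baptiste and Delgado, by badge number (lower first): Lindqvist, Adeyemi, Achebe and Baptiste (249) before Delgado (825).
Among Lindqvist, Adeyemi, Achebe and Baptiste, by date of promotion to current rank (earlier first): Lindqvist (1 Jun 2018) before Adeyemi (10 Nov 2018) before Achebe (3 Jun 2019) before Baptiste (15 May 2020).
Order: Lund, Ivanova, Dimitriou, Abara, Fontaine, Lindqvist, Adeyemi, Achebe, Baptiste, Delgado. So position 2.

2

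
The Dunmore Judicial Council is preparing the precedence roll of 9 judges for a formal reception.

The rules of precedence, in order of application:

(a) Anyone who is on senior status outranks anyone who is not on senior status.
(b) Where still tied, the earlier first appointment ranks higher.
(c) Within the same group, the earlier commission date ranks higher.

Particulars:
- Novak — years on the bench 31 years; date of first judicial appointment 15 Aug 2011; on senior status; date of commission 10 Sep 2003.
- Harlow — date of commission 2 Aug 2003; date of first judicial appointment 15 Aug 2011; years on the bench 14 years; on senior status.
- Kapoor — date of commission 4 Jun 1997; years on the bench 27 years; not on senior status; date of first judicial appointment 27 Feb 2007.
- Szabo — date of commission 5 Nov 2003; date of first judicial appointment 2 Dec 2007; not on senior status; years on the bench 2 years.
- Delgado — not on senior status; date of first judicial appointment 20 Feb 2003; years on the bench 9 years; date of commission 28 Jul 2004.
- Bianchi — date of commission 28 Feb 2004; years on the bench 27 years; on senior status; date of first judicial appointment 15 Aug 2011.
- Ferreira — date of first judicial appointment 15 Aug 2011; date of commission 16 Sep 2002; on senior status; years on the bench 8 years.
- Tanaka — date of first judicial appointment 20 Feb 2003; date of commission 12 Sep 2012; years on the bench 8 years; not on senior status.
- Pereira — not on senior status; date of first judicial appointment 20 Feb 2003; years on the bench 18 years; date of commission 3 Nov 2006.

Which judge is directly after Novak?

Bianchi

By the first rule: Ferreira, Harlow, Novak and Bianchi (each on senior status); then Delgado, Pereira, Tanaka, Kapoor and Szabo (each not on senior status).
Ferreira, Harlow, Novak and Bianchi all have date of first judicial appointment 15 Aug 2011, so the next rule applies.
Among Ferreira, Harlow, Novak and Bianchi, by date of commission (earlier first): Ferreira (16 Sep 2002) before Harlow (2 Aug 2003) before Novak (10 Sep 2003) before Bianchi (28 Feb 2004).
Among Delgado, Pereira, Tanaka, Kapoor and Szabo, by date of first judicial appointment (earlier first): Delgado, Pereira and Tanaka (20 Feb 2003) before Kapoor (27 Feb 2007) before Szabo (2 Dec 2007).
Among Delgado, Pereira and Tanaka, by date of commission (earlier first): Delgado (28 Jul 2004) before Pereira (3 Nov 2006) before Tanaka (12 Sep 2012).
Order: Ferreira, Harlow, Novak, Bianchi, Delgado, Pereira, Tanaka, Kapoor, Szabo.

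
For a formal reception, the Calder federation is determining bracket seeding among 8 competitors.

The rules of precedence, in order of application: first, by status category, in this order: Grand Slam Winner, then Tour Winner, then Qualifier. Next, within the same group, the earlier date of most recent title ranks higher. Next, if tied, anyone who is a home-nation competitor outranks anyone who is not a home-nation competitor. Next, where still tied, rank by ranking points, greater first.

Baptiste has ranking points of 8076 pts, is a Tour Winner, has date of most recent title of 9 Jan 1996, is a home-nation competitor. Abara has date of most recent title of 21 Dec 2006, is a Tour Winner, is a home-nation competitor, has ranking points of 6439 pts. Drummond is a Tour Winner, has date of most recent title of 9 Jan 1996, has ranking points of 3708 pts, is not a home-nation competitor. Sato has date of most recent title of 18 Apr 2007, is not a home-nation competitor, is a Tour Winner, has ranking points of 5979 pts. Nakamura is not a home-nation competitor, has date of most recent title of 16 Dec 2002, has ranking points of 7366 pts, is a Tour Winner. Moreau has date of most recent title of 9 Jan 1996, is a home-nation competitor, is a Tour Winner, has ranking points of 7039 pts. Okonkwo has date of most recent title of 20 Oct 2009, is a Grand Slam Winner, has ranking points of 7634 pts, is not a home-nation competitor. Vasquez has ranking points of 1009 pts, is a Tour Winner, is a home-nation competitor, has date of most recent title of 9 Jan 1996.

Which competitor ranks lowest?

Sato

By status category: Okonkwo (Grand Slam Winner); then Baptiste, Moreau, Vasquez, Drummond, Nakamura, Abara and Sato (Tour Winner).
Among Baptiste, Moreau, Vasquez, Drummond, Nakamura, Abara and Sato, by date of most recent title (earlier first): Baptiste, Moreau, Vasquez and Drummond (9 Jan 1996) before Nakamura (16 Dec 2002) before Abara (21 Dec 2006) before Sato (18 Apr 2007).
Among Baptiste, Moreau, Vasquez and Drummond, a home-nation competitor before not a home-nation competitor: Baptiste, Moreau and Vasquez (a home-nation competitor) before Drummond (not a home-nation competitor).
Among Baptiste, Moreau and Vasquez, by ranking points (higher first): Baptiste (8076 pts) before Moreau (7039 pts) before Vasquez (1009 pts).
Order: Okonkwo, Baptiste, Moreau, Vasquez, Drummond, Nakamura, Abara, Sato.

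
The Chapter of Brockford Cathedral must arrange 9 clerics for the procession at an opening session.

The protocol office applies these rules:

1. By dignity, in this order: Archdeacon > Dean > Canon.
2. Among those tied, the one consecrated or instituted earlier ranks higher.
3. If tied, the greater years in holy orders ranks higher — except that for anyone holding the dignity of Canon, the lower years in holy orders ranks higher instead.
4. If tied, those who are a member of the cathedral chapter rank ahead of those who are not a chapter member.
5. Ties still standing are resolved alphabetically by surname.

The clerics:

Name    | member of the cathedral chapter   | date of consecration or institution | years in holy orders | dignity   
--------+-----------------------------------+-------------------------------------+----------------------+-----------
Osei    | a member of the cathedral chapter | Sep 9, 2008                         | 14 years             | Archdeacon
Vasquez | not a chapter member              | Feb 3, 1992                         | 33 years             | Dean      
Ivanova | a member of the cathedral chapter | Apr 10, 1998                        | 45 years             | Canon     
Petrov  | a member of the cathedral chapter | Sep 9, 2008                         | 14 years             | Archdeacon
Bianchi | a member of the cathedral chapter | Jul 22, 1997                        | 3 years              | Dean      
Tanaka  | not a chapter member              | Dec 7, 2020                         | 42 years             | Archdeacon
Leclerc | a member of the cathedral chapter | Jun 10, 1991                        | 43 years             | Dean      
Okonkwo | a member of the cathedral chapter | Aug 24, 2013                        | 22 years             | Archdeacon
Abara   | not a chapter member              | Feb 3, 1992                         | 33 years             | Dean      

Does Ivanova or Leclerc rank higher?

Leclerc

By dignity: Osei, Petrov, Okonkwo and Tanaka (Archdeacon); then Leclerc, Abara, Vasquez and Bianchi (Dean); then Ivanova (Canon).
Among Osei, Petrov, Okonkwo and Tanaka, by date of consecration or institution (earlier first): Osei and Petrov (Sep 9, 2008) before Okonkwo (Aug 24, 2013) before Tanaka (Dec 7, 2020).
Osei and Petrov both have years in holy orders 14 years, so the next rule applies.
Osei and Petrov are each a member of the cathedral chapter, so the next rule applies.
Among Osei and Petrov, alphabetically by surname: Osei before Petrov.
Among Leclerc, Abara, Vasquez and Bianchi, by date of consecration or institution (earlier first): Leclerc (Jun 10, 1991) before Abara and Vasquez (Feb 3, 1992) before Bianchi (Jul 22, 1997).
Abara and Vasquez both have years in holy orders 33 years, so the next rule applies.
Abara and Vasquez are each not a chapter member, so the next rule applies.
Among Abara and Vasquez, alphabetically by surname: Abara before Vasquez.
So Leclerc takes precedence.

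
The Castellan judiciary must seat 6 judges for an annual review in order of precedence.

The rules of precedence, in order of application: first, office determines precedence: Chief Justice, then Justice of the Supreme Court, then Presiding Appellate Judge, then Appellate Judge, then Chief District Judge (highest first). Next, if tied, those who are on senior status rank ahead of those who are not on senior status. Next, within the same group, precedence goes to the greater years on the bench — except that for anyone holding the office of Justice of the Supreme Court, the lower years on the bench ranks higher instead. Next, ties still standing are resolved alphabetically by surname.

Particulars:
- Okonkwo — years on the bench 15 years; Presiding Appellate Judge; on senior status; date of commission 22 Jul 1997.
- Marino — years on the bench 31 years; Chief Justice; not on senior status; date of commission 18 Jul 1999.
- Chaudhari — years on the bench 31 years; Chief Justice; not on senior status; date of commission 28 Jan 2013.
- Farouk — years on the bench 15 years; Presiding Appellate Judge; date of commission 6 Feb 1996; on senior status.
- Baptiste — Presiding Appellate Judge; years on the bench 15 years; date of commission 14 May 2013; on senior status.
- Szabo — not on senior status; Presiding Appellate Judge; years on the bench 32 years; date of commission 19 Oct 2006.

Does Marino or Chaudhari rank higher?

Chaudhari

By office: Chaudhari and Marino (Chief Justice); then Baptiste, Farouk, Okonkwo and Szabo (Presiding Appellate Judge).
Chaudhari and Marino are each not on senior status, so the next rule applies.
Chaudhari and Marino both have years on the bench 31 years, so the next rule applies.
Among Chaudhari and Marino, alphabetically by surname: Chaudhari before Marino.
Among Baptiste, Farouk, Okonkwo and Szabo, on senior status before not on senior status: Baptiste, Farouk and Okonkwo (on senior status) before Szabo (not on senior status).
Baptiste, Farouk and Okonkwo all have years on the bench 15 years, so the next rule applies.
Among Baptiste, Farouk and Okonkwo, alphabetically by surname: Baptiste before Farouk before Okonkwo.
So Chaudhari takes precedence.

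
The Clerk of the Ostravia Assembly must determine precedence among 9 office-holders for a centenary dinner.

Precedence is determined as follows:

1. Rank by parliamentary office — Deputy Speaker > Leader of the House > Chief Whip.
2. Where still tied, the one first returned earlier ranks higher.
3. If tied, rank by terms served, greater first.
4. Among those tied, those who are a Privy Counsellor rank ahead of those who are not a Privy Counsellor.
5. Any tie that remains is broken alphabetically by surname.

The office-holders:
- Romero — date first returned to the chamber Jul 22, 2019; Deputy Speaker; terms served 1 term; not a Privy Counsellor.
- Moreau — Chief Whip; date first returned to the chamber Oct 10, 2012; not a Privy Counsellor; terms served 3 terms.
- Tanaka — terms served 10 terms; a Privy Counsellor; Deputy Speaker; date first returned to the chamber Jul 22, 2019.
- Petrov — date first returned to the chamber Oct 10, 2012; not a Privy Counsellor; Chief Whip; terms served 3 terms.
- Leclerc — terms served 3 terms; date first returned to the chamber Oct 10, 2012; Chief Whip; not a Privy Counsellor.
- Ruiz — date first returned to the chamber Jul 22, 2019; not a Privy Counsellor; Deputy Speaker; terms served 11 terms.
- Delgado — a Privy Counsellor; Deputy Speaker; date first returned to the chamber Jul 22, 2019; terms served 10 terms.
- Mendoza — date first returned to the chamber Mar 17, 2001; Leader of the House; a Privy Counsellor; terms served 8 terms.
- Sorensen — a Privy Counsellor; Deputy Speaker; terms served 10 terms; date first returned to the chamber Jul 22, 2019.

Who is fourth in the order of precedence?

Tanaka

By parliamentary office: Ruiz, Delgado, Sorensen, Tanaka and Romero (Deputy Speaker); then Mendoza (Leader of the House); then Leclerc, Moreau and Petrov (Chief Whip).
Ruiz, Delgado, Sorensen, Tanaka and Romero all have date first returned to the chamber Jul 22, 2019, so the next rule applies.
Among Ruiz, Delgado, Sorensen, Tanaka and Romero, by terms served (higher first): Ruiz (11 terms) before Delgado, Sorensen and Tanaka (10 terms) before Romero (1 term).
Delgado, Sorensen and Tanaka are each a Privy Counsellor, so the next rule applies.
Among Delgado, Sorensen and Tanaka, alphabetically by surname: Delgado before Sorensen before Tanaka.
Leclerc, Moreau and Petrov all have date first returned to the chamber Oct 10, 2012, so the next rule applies.
Leclerc, Moreau and Petrov all have terms served 3 terms, so the next rule applies.
Leclerc, Moreau and Petrov are each not a Privy Counsellor, so the next rule applies.
Among Leclerc, Moreau and Petrov, alphabetically by surname: Leclerc before Moreau before Petrov.
Order: Ruiz, Delgado, Sorensen, Tanaka, Romero, Mendoza, Leclerc, Moreau, Petrov.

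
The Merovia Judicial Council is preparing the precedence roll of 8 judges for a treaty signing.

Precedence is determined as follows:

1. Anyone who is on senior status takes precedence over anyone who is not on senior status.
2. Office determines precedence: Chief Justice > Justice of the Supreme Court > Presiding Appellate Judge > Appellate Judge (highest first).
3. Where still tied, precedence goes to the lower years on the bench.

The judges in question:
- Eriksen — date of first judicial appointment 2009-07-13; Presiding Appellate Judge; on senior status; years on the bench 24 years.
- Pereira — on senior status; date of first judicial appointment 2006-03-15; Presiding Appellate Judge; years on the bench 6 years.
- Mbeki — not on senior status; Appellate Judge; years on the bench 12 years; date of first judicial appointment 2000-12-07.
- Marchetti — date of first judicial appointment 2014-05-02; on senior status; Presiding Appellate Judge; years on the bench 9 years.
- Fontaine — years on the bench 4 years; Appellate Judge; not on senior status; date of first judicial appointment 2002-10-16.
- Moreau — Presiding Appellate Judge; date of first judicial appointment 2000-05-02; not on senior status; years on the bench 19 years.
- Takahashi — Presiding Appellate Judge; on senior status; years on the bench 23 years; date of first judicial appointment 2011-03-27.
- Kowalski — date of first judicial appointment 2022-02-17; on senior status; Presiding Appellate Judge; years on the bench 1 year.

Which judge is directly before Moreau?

Eriksen

By the first rule: Kowalski, Pereira, Marchetti, Takahashi and Eriksen (each on senior status); then Moreau, Fontaine and Mbeki (each not on senior status).
Kowalski, Pereira, Marchetti, Takahashi and Eriksen are each Presiding Appellate Judge, so the next rule applies.
Among Kowalski, Pereira, Marchetti, Takahashi and Eriksen, by years on the bench (lower first): Kowalski (1 year) before Pereira (6 years) before Marchetti (9 years) before Takahashi (23 years) before Eriksen (24 years).
Among Moreau, Fontaine and Mbeki, by office: Moreau (Presiding Appellate Judge) before Fontaine and Mbeki (Appellate Judge).
Among Fontaine and Mbeki, by years on the bench (lower first): Fontaine (4 years) before Mbeki (12 years).
Order: Kowalski, Pereira, Marchetti, Takahashi, Eriksen, Moreau, Fontaine, Mbeki.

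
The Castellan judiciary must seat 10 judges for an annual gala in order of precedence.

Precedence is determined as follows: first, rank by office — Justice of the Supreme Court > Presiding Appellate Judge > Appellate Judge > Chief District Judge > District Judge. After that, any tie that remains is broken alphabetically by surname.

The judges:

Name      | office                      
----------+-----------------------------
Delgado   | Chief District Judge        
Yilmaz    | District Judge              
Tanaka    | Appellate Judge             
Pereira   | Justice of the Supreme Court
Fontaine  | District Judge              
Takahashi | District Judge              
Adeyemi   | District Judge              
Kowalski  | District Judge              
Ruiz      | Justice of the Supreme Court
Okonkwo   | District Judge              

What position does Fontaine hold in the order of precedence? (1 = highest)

6

By office: Pereira and Ruiz (Justice of the Supreme Court); then Tanaka (Appellate Judge); then Delgado (Chief District Judge); then Adeyemi, Fontaine, Kowalski, Okonkwo, Takahashi and Yilmaz (District Judge).
Among Pereira and Ruiz, alphabetically by surname: Pereira before Ruiz.
Among Adeyemi, Fontaine, Kowalski, Okonkwo, Takahashi and Yilmaz, alphabetically by surname: Adeyemi before Fontaine before Kowalski before Okonkwo before Takahashi before Yilmaz.
Order: Pereira, Ruiz, Tanaka, Delgado, Adeyemi, Fontaine, Kowalski, Okonkwo, Takahashi, Yilmaz. So position 6.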